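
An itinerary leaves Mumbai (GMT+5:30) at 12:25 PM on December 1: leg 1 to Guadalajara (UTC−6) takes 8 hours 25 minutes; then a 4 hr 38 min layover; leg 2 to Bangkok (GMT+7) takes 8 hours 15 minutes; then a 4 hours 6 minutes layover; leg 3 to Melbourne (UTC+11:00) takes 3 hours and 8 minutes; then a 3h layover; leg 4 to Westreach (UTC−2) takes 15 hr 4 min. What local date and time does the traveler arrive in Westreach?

3:31 AM on December 3

Convert departure to UTC: 12:25 PM − 5:30 = 6:55 AM UTC on Dec 1.
Add 8 hours and 25 minutes leg 1 → 3:20 PM UTC.
Add 4 hours 38 minutes layover in Guadalajara → 7:58 PM UTC.
Add 8 hours and 15 minutes leg 2 → 4:13 AM UTC (Dec 2).
Add 4 hours 6 minutes layover in Bangkok → 8:19 AM UTC.
Add 3 hours and 8 minutes leg 3 → 11:27 AM UTC.
Add 3 hours layover in Melbourne → 2:27 PM UTC.
Add 15 hours and 4 minutes leg 4 → 5:31 AM UTC (Dec 3).
Westreach is UTC−2:00, so local arrival = 5:31 AM − 2:00 = 3:31 AM on Dec 3.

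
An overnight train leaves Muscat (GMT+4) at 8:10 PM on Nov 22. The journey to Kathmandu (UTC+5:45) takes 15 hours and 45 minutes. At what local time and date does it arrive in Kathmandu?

1:40 PM on November 23

Kathmandu is 1:45 ahead of Muscat.
After 15 hours 45 minutes it is 11:55 AM (Nov 23) in Muscat.
Shift by the zone difference: 11:55 AM + 1:45 = 1:40 PM on Nov 23 in Kathmandu.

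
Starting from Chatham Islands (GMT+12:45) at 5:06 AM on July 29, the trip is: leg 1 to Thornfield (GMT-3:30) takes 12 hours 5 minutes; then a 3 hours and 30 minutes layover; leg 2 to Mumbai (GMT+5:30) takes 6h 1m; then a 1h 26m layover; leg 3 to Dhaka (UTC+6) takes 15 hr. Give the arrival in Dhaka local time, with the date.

Convert departure to UTC: 5:06 AM − 12:45 = 4:21 PM UTC on Jul 28.
Add 12 hours 5 minutes leg 1 → 4:26 AM UTC (Jul 29).
Add 3 hours 30 minutes layover in Thornfield → 7:56 AM UTC.
Add 6 hours and 1 minute leg 2 → 1:57 PM UTC.
Add 1 hour and 26 minutes layover in Mumbai → 3:23 PM UTC.
Add 15 hours leg 3 → 6:23 AM UTC (Jul 30).
Dhaka is UTC+6:00, so local arrival = 6:23 AM + 6:00 = 12:23 PM on Jul 30.

12:23 PM on July 30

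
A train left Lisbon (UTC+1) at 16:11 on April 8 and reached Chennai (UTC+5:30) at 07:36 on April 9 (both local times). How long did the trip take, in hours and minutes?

Departure in UTC: 16:11 − 1:00 = 15:11 on Apr 8.
Arrival in UTC: 07:36 − 5:30 = 02:06 on Apr 9.
Elapsed = 02:06 − 15:11 (+1 day) = 10 hours 55 minutes.

10 hours 55 minutes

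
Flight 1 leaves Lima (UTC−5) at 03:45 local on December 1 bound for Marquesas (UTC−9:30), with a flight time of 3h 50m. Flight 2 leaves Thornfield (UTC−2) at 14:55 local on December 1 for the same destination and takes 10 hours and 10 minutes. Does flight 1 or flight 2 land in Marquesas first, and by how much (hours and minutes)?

the first, by 14 hours 30 minutes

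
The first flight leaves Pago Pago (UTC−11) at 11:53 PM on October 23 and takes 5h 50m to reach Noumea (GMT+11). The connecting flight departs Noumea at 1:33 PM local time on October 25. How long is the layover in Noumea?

9 hours 50 minutes

Convert departure to UTC: 11:53 PM + 11:00 = 10:53 AM UTC on Oct 24.
Add 5 hours 50 minutes flight time → 4:43 PM UTC.
Noumea is UTC+11:00, so local arrival = 4:43 PM + 11:00 = 3:43 AM on Oct 25.
Layover = 1:33 PM − 3:43 AM = 9 hours 50 minutes.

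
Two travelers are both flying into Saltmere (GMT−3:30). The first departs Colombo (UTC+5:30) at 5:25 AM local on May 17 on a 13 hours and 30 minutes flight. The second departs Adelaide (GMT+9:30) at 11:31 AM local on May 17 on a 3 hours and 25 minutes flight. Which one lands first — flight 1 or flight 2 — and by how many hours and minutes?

the second, by 7 hours 59 minutes

Flight 1 in UTC: 5:25 AM − 5:30 = 11:55 PM on May 16.
+13 hours and 30 minutes → arrive 1:25 PM UTC on May 17.
Flight 2 in UTC: 11:31 AM − 9:30 = 2:01 AM on May 17.
+3 hours 25 minutes → arrive 5:26 AM UTC on May 17.
Flight 2 lands earlier by 7 hours 59 minutes.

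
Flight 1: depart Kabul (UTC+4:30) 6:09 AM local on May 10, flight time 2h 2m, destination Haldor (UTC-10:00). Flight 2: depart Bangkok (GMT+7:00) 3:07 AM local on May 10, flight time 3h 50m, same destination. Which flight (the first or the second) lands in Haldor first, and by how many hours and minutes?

the second, by 3 hours 44 minutes

Flight 1 in UTC: 6:09 AM − 4:30 = 1:39 AM on May 10.
+2 hours 2 minutes → arrive 3:41 AM UTC on May 10.
Flight 2 in UTC: 3:07 AM − 7:00 = 8:07 PM on May 9.
+3 hours 50 minutes → arrive 11:57 PM UTC on May 9.
Flight 2 lands earlier by 3 hours 44 minutes.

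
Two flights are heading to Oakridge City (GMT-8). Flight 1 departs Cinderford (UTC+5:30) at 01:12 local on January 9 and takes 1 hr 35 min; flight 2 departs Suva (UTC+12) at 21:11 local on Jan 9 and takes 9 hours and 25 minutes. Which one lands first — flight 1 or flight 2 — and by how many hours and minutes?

the first, by 21 hours 19 minutes

Flight 1 in UTC: 01:12 − 5:30 = 19:42 on Jan 8.
+1 hour and 35 minutes → arrive 21:17 UTC on Jan 8.
Flight 2 in UTC: 21:11 − 12:00 = 09:11 on Jan 9.
+9 hours and 25 minutes → arrive 18:36 UTC on Jan 9.
Flight 1 lands earlier by 21 hours 19 minutes.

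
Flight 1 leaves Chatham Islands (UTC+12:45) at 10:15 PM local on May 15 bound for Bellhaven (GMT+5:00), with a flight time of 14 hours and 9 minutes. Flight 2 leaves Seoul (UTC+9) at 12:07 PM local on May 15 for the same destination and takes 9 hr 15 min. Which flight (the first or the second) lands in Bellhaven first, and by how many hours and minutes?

the second, by 11 hours 17 minutes

Flight 1 in UTC: 10:15 PM − 12:45 = 9:30 AM on May 15.
+14 hours and 9 minutes → arrive 11:39 PM UTC on May 15.
Flight 2 in UTC: 12:07 PM − 9:00 = 3:07 AM on May 15.
+9 hours and 15 minutes → arrive 12:22 PM UTC on May 15.
Flight 2 lands earlier by 11 hours 17 minutes.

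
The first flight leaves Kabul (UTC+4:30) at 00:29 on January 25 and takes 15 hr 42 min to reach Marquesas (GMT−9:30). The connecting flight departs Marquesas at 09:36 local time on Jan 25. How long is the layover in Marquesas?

7 hours 25 minutes

Convert departure to UTC: 00:29 − 4:30 = 19:59 UTC on Jan 24.
Add 15 hours and 42 minutes flight time → 11:41 UTC (Jan 25).
Marquesas is UTC−9:30, so local arrival = 11:41 − 9:30 = 02:11 on Jan 25.
Layover = 09:36 − 02:11 = 7 hours 25 minutes.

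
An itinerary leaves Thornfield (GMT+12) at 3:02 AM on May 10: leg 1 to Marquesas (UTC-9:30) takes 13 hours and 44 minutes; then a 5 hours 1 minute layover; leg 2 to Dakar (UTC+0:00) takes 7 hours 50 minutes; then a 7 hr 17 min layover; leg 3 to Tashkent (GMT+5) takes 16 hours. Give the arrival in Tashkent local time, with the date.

9:54 PM on May 11

Convert departure to UTC: 3:02 AM − 12:00 = 3:02 PM UTC on May 9.
Add 13 hours 44 minutes leg 1 → 4:46 AM UTC (May 10).
Add 5 hours 1 minute layover in Marquesas → 9:47 AM UTC.
Add 7 hours 50 minutes leg 2 → 5:37 PM UTC.
Add 7 hours 17 minutes layover in Dakar → 12:54 AM UTC (May 11).
Add 16 hours leg 3 → 4:54 PM UTC.
Tashkent is UTC+5:00, so local arrival = 4:54 PM + 5:00 = 9:54 PM on May 11.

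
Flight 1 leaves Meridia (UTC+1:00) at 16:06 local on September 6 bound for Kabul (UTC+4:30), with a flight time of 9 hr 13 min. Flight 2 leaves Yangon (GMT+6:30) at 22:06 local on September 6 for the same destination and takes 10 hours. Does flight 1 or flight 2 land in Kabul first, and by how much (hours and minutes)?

the first, by 1 hour 17 minutes

Flight 1 in UTC: 16:06 − 1:00 = 15:06 on Sep 6.
+9 hours 13 minutes → arrive 00:19 UTC on Sep 7.
Flight 2 in UTC: 22:06 − 6:30 = 15:36 on Sep 6.
+10 hours → arrive 01:36 UTC on Sep 7.
Flight 1 lands earlier by 1 hour 17 minutes.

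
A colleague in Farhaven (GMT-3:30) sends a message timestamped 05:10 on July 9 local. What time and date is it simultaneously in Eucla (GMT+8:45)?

17:25 on July 9

In UTC: 05:10 + 3:30 = 08:40 on Jul 9.
Eucla is UTC+8:45: 08:40 + 8:45 = 17:25 on Jul 9.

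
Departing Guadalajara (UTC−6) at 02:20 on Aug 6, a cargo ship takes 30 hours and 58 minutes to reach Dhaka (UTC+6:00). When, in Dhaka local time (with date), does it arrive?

21:18 on August 7

Convert departure to UTC: 02:20 + 6:00 = 08:20 UTC on Aug 6.
Add 30 hours and 58 minutes travel time → 15:18 UTC (Aug 7).
Dhaka is UTC+6:00, so local arrival = 15:18 + 6:00 = 21:18 on Aug 7.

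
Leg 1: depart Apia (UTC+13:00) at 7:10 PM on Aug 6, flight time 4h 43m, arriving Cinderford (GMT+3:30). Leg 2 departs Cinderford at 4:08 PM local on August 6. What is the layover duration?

1 hour 45 minutes

Convert departure to UTC: 7:10 PM − 13:00 = 6:10 AM UTC on Aug 6.
Add 4 hours 43 minutes flight time → 10:53 AM UTC.
Cinderford is UTC+3:30, so local arrival = 10:53 AM + 3:30 = 2:23 PM on Aug 6.
Layover = 4:08 PM − 2:23 PM = 1 hour 45 minutes.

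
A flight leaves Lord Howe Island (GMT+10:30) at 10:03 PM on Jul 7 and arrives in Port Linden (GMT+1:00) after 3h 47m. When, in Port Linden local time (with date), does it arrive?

Convert departure to UTC: 10:03 PM − 10:30 = 11:33 AM UTC on Jul 7.
Add 3 hours and 47 minutes travel time → 3:20 PM UTC.
Port Linden is UTC+1:00, so local arrival = 3:20 PM + 1:00 = 4:20 PM on Jul 7.

4:20 PM on July 7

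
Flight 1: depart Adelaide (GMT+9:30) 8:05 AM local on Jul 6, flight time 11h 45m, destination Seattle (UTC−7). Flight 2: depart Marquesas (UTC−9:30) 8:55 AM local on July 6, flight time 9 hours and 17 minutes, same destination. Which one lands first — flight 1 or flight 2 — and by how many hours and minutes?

the first, by 17 hours 22 minutes

Flight 1 in UTC: 8:05 AM − 9:30 = 10:35 PM on Jul 5.
+11 hours and 45 minutes → arrive 10:20 AM UTC on Jul 6.
Flight 2 in UTC: 8:55 AM + 9:30 = 6:25 PM on Jul 6.
+9 hours and 17 minutes → arrive 3:42 AM UTC on Jul 7.
Flight 1 lands earlier by 17 hours 22 minutes.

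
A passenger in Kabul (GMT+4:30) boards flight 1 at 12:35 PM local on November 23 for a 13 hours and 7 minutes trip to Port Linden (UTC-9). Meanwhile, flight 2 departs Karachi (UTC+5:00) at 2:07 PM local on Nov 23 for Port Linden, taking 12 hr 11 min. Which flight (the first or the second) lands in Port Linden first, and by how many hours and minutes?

the first, by 6 minutes

Flight 1 in UTC: 12:35 PM − 4:30 = 8:05 AM on Nov 23.
+13 hours and 7 minutes → arrive 9:12 PM UTC on Nov 23.
Flight 2 in UTC: 2:07 PM − 5:00 = 9:07 AM on Nov 23.
+12 hours 11 minutes → arrive 9:18 PM UTC on Nov 23.
Flight 1 lands earlier by 6 minutes.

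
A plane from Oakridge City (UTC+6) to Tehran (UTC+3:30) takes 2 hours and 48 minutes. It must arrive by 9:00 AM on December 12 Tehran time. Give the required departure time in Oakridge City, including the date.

8:42 AM on December 12

Target arrival in UTC: 9:00 AM − 3:30 = 5:30 AM on Dec 12.
Subtract 2 hours and 48 minutes → departure 2:42 AM UTC on Dec 12.
Oakridge City is UTC+6:00: 2:42 AM + 6:00 = 8:42 AM on Dec 12.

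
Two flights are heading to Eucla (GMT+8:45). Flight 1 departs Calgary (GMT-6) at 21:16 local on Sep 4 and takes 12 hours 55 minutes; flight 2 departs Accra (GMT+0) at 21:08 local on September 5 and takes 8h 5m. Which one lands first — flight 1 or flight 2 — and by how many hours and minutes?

Flight 1 in UTC: 21:16 + 6:00 = 03:16 on Sep 5.
+12 hours and 55 minutes → arrive 16:11 UTC on Sep 5.
Flight 2 departs at 21:08 UTC (Sep 5).
+8 hours and 5 minutes → arrive 05:13 UTC on Sep 6.
Flight 1 lands earlier by 13 hours 2 minutes.

the first, by 13 hours 2 minutes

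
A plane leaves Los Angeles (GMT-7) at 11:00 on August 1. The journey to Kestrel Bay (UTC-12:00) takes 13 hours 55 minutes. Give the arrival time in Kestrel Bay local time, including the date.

Kestrel Bay is 5:00 behind Los Angeles.
After 13 hours and 55 minutes it is 00:55 (Aug 2) in Los Angeles.
Shift by the zone difference: 00:55 − 5:00 = 19:55 on Aug 1 in Kestrel Bay.

19:55 on August 1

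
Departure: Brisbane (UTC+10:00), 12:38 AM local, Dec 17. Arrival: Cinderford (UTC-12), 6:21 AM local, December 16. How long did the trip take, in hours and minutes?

Cinderford is 22:00 behind Brisbane.
Clock-face elapsed time (ignoring zones) is −18 hours 17 minutes.
Actual elapsed = −18 hours 17 minutes + 22:00 = 3 hours 43 minutes.

3 hours 43 minutes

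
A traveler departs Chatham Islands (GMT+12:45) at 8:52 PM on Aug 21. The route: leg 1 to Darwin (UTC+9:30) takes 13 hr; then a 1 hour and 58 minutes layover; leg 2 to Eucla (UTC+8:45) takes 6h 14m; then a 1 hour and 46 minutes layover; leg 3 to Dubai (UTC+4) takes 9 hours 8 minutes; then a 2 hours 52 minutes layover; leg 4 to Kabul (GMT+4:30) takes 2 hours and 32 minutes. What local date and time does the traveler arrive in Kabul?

Convert departure to UTC: 8:52 PM − 12:45 = 8:07 AM UTC on Aug 21.
Add 13 hours leg 1 → 9:07 PM UTC.
Add 1 hour 58 minutes layover in Darwin → 11:05 PM UTC.
Add 6 hours 14 minutes leg 2 → 5:19 AM UTC (Aug 22).
Add 1 hour 46 minutes layover in Eucla → 7:05 AM UTC.
Add 9 hours 8 minutes leg 3 → 4:13 PM UTC.
Add 2 hours 52 minutes layover in Dubai → 7:05 PM UTC.
Add 2 hours and 32 minutes leg 4 → 9:37 PM UTC.
Kabul is UTC+4:30, so local arrival = 9:37 PM + 4:30 = 2:07 AM on Aug 23.

2:07 AM on August 23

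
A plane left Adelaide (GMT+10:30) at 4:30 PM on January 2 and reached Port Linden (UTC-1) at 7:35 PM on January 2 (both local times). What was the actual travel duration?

Departure in UTC: 4:30 PM − 10:30 = 6:00 AM on Jan 2.
Arrival in UTC: 7:35 PM + 1:00 = 8:35 PM on Jan 2.
Elapsed = 8:35 PM − 6:00 AM = 14 hours 35 minutes.

14 hours 35 minutes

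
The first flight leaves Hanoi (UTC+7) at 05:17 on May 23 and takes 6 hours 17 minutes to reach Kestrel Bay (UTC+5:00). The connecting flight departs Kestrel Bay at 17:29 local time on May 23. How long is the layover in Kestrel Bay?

Convert departure to UTC: 05:17 − 7:00 = 22:17 UTC on May 22.
Add 6 hours and 17 minutes flight time → 04:34 UTC (May 23).
Kestrel Bay is UTC+5:00, so local arrival = 04:34 + 5:00 = 09:34 on May 23.
Layover = 17:29 − 09:34 = 7 hours 55 minutes.

7 hours 55 minutes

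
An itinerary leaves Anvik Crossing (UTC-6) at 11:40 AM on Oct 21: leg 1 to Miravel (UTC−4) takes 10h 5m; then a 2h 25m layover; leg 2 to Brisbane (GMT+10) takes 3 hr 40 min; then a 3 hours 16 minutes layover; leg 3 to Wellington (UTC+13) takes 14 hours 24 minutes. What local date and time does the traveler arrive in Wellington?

Convert departure to UTC: 11:40 AM + 6:00 = 5:40 PM UTC on Oct 21.
Add 10 hours 5 minutes leg 1 → 3:45 AM UTC (Oct 22).
Add 2 hours 25 minutes layover in Miravel → 6:10 AM UTC.
Add 3 hours and 40 minutes leg 2 → 9:50 AM UTC.
Add 3 hours and 16 minutes layover in Brisbane → 1:06 PM UTC.
Add 14 hours 24 minutes leg 3 → 3:30 AM UTC (Oct 23).
Wellington is UTC+13:00, so local arrival = 3:30 AM + 13:00 = 4:30 PM on Oct 23.

4:30 PM on Oct 23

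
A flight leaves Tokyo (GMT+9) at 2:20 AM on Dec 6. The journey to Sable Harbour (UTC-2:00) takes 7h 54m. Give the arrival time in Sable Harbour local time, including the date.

11:14 PM on December 5

Convert departure to UTC: 2:20 AM − 9:00 = 5:20 PM UTC on Dec 5.
Add 7 hours 54 minutes travel time → 1:14 AM UTC (Dec 6).
Sable Harbour is UTC−2:00, so local arrival = 1:14 AM − 2:00 = 11:14 PM on Dec 5.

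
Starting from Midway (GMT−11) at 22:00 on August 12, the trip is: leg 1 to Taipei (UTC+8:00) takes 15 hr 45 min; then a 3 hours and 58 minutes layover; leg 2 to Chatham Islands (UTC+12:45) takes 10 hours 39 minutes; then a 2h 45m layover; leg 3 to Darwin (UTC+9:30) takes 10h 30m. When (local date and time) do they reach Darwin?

Convert departure to UTC: 22:00 + 11:00 = 09:00 UTC on Aug 13.
Add 15 hours and 45 minutes leg 1 → 00:45 UTC (Aug 14).
Add 3 hours and 58 minutes layover in Taipei → 04:43 UTC.
Add 10 hours 39 minutes leg 2 → 15:22 UTC.
Add 2 hours and 45 minutes layover in Chatham Islands → 18:07 UTC.
Add 10 hours and 30 minutes leg 3 → 04:37 UTC (Aug 15).
Darwin is UTC+9:30, so local arrival = 04:37 + 9:30 = 14:07 on Aug 15.

14:07 on August 15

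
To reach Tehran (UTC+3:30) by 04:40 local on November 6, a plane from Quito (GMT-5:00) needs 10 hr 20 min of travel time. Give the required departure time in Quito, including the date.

09:50 on November 5

Target arrival in UTC: 04:40 − 3:30 = 01:10 on Nov 6.
Subtract 10 hours and 20 minutes → departure 14:50 UTC on Nov 5.
Quito is UTC−5:00: 14:50 − 5:00 = 09:50 on Nov 5.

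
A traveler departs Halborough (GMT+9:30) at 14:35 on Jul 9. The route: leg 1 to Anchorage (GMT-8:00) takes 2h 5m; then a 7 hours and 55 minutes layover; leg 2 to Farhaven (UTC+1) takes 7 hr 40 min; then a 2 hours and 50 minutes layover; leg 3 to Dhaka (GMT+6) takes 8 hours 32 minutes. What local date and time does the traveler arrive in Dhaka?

16:07 on Jul 10

Convert departure to UTC: 14:35 − 9:30 = 05:05 UTC on Jul 9.
Add 2 hours and 5 minutes leg 1 → 07:10 UTC.
Add 7 hours and 55 minutes layover in Anchorage → 15:05 UTC.
Add 7 hours 40 minutes leg 2 → 22:45 UTC.
Add 2 hours 50 minutes layover in Farhaven → 01:35 UTC (Jul 10).
Add 8 hours and 32 minutes leg 3 → 10:07 UTC.
Dhaka is UTC+6:00, so local arrival = 10:07 + 6:00 = 16:07 on Jul 10.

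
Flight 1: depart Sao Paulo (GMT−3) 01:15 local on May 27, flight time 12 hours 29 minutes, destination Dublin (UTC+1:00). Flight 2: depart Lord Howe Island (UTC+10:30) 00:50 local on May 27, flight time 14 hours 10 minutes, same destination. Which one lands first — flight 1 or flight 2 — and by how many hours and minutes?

the second, by 12 hours 14 minutes

Flight 1 in UTC: 01:15 + 3:00 = 04:15 on May 27.
+12 hours and 29 minutes → arrive 16:44 UTC on May 27.
Flight 2 in UTC: 00:50 − 10:30 = 14:20 on May 26.
+14 hours and 10 minutes → arrive 04:30 UTC on May 27.
Flight 2 lands earlier by 12 hours 14 minutes.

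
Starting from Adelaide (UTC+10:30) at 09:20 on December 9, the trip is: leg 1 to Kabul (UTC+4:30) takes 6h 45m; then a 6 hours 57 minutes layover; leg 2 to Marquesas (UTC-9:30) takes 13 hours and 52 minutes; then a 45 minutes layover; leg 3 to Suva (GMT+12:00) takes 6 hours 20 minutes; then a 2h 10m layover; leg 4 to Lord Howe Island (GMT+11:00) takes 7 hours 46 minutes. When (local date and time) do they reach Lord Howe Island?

06:25 on Dec 11

Convert departure to UTC: 09:20 − 10:30 = 22:50 UTC on Dec 8.
Add 6 hours and 45 minutes leg 1 → 05:35 UTC (Dec 9).
Add 6 hours 57 minutes layover in Kabul → 12:32 UTC.
Add 13 hours 52 minutes leg 2 → 02:24 UTC (Dec 10).
Add 45 minutes layover in Marquesas → 03:09 UTC.
Add 6 hours and 20 minutes leg 3 → 09:29 UTC.
Add 2 hours and 10 minutes layover in Suva → 11:39 UTC.
Add 7 hours 46 minutes leg 4 → 19:25 UTC.
Lord Howe Island is UTC+11:00, so local arrival = 19:25 + 11:00 = 06:25 on Dec 11.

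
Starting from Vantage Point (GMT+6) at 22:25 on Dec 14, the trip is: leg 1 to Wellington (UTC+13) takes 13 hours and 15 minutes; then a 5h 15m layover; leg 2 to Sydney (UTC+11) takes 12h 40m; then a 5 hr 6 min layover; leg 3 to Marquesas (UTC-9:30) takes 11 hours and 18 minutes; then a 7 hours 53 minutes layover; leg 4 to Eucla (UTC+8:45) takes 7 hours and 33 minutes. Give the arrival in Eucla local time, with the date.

Convert departure to UTC: 22:25 − 6:00 = 16:25 UTC on Dec 14.
Add 13 hours 15 minutes leg 1 → 05:40 UTC (Dec 15).
Add 5 hours and 15 minutes layover in Wellington → 10:55 UTC.
Add 12 hours 40 minutes leg 2 → 23:35 UTC.
Add 5 hours and 6 minutes layover in Sydney → 04:41 UTC (Dec 16).
Add 11 hours and 18 minutes leg 3 → 15:59 UTC.
Add 7 hours and 53 minutes layover in Marquesas → 23:52 UTC.
Add 7 hours and 33 minutes leg 4 → 07:25 UTC (Dec 17).
Eucla is UTC+8:45, so local arrival = 07:25 + 8:45 = 16:10 on Dec 17.

16:10 on December 17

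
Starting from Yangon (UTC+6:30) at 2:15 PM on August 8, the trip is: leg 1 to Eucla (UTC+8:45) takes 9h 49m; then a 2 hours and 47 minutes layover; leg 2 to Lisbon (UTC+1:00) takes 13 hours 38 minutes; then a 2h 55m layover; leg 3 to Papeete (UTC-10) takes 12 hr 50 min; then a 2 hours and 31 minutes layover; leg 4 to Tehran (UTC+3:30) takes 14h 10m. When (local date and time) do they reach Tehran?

Convert departure to UTC: 2:15 PM − 6:30 = 7:45 AM UTC on Aug 8.
Add 9 hours 49 minutes leg 1 → 5:34 PM UTC.
Add 2 hours 47 minutes layover in Eucla → 8:21 PM UTC.
Add 13 hours 38 minutes leg 2 → 9:59 AM UTC (Aug 9).
Add 2 hours and 55 minutes layover in Lisbon → 12:54 PM UTC.
Add 12 hours 50 minutes leg 3 → 1:44 AM UTC (Aug 10).
Add 2 hours 31 minutes layover in Papeete → 4:15 AM UTC.
Add 14 hours 10 minutes leg 4 → 6:25 PM UTC.
Tehran is UTC+3:30, so local arrival = 6:25 PM + 3:30 = 9:55 PM on Aug 10.

9:55 PM on August 10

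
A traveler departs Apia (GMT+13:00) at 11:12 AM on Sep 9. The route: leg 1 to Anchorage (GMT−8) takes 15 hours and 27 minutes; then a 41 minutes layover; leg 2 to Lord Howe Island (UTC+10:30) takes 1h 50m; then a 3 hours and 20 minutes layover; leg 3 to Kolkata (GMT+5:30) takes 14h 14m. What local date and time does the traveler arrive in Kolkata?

Convert departure to UTC: 11:12 AM − 13:00 = 10:12 PM UTC on Sep 8.
Add 15 hours 27 minutes leg 1 → 1:39 PM UTC (Sep 9).
Add 41 minutes layover in Anchorage → 2:20 PM UTC.
Add 1 hour and 50 minutes leg 2 → 4:10 PM UTC.
Add 3 hours 20 minutes layover in Lord Howe Island → 7:30 PM UTC.
Add 14 hours 14 minutes leg 3 → 9:44 AM UTC (Sep 10).
Kolkata is UTC+5:30, so local arrival = 9:44 AM + 5:30 = 3:14 PM on Sep 10.

3:14 PM on September 10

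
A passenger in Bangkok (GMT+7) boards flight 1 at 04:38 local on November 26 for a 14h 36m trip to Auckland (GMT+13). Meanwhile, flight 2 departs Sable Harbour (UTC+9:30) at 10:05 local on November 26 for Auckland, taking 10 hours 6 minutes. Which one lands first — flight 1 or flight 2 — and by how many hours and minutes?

Flight 1 in UTC: 04:38 − 7:00 = 21:38 on Nov 25.
+14 hours and 36 minutes → arrive 12:14 UTC on Nov 26.
Flight 2 in UTC: 10:05 − 9:30 = 00:35 on Nov 26.
+10 hours 6 minutes → arrive 10:41 UTC on Nov 26.
Flight 2 lands earlier by 1 hour 33 minutes.

the second, by 1 hour 33 minutes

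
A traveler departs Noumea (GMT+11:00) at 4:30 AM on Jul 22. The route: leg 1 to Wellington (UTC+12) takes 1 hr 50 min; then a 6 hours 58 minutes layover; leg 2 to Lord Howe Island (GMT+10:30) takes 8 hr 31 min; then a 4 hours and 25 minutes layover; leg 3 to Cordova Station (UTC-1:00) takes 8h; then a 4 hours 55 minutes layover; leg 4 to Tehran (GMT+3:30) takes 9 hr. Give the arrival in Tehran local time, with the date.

Convert departure to UTC: 4:30 AM − 11:00 = 5:30 PM UTC on Jul 21.
Add 1 hour and 50 minutes leg 1 → 7:20 PM UTC.
Add 6 hours and 58 minutes layover in Wellington → 2:18 AM UTC (Jul 22).
Add 8 hours and 31 minutes leg 2 → 10:49 AM UTC.
Add 4 hours 25 minutes layover in Lord Howe Island → 3:14 PM UTC.
Add 8 hours leg 3 → 11:14 PM UTC.
Add 4 hours 55 minutes layover in Cordova Station → 4:09 AM UTC (Jul 23).
Add 9 hours leg 4 → 1:09 PM UTC.
Tehran is UTC+3:30, so local arrival = 1:09 PM + 3:30 = 4:39 PM on Jul 23.

4:39 PM on July 23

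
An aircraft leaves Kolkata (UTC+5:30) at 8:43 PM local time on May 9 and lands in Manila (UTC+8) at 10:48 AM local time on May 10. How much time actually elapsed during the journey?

11 hours 35 minutes

Manila is 2:30 ahead of Kolkata.
Clock-face elapsed time (ignoring zones) is 14 hours 5 minutes.
Actual elapsed = 14 hours 5 minutes − 2:30 = 11 hours 35 minutes.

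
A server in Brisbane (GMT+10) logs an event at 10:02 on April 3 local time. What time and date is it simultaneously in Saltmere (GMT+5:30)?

05:32 on Apr 3

In UTC: 10:02 − 10:00 = 00:02 on Apr 3.
Saltmere is UTC+5:30: 00:02 + 5:30 = 05:32 on Apr 3.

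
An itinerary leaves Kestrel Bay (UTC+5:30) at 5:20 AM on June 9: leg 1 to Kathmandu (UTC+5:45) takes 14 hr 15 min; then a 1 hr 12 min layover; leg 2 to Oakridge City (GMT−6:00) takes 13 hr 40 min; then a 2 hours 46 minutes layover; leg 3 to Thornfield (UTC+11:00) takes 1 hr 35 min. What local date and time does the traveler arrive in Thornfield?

8:18 PM on Jun 10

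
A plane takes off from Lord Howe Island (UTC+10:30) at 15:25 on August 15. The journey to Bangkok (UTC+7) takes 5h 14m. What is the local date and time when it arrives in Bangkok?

Convert departure to UTC: 15:25 − 10:30 = 04:55 UTC on Aug 15.
Add 5 hours and 14 minutes travel time → 10:09 UTC.
Bangkok is UTC+7:00, so local arrival = 10:09 + 7:00 = 17:09 on Aug 15.

17:09 on Aug 15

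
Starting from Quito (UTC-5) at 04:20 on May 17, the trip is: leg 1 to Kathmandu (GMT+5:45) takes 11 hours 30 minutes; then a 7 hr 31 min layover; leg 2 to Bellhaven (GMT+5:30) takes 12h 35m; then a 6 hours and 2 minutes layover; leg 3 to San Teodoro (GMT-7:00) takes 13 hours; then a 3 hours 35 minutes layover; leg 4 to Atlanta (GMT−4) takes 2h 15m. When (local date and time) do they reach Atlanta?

Convert departure to UTC: 04:20 + 5:00 = 09:20 UTC on May 17.
Add 11 hours and 30 minutes leg 1 → 20:50 UTC.
Add 7 hours and 31 minutes layover in Kathmandu → 04:21 UTC (May 18).
Add 12 hours 35 minutes leg 2 → 16:56 UTC.
Add 6 hours and 2 minutes layover in Bellhaven → 22:58 UTC.
Add 13 hours leg 3 → 11:58 UTC (May 19).
Add 3 hours 35 minutes layover in San Teodoro → 15:33 UTC.
Add 2 hours and 15 minutes leg 4 → 17:48 UTC.
Atlanta is UTC−4:00, so local arrival = 17:48 − 4:00 = 13:48 on May 19.

13:48 on May 19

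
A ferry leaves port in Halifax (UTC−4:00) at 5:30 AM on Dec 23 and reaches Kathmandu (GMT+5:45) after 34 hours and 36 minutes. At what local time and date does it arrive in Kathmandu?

1:51 AM on Dec 25

Kathmandu is 9:45 ahead of Halifax.
After 34 hours 36 minutes it is 4:06 PM (Dec 24) in Halifax.
Shift by the zone difference: 4:06 PM + 9:45 = 1:51 AM on Dec 25 in Kathmandu.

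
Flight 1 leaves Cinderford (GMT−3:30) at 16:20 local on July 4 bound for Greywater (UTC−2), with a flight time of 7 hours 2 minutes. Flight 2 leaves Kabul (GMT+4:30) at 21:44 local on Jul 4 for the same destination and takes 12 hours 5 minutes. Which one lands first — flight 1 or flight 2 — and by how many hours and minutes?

Flight 1 in UTC: 16:20 + 3:30 = 19:50 on Jul 4.
+7 hours 2 minutes → arrive 02:52 UTC on Jul 5.
Flight 2 in UTC: 21:44 − 4:30 = 17:14 on Jul 4.
+12 hours and 5 minutes → arrive 05:19 UTC on Jul 5.
Flight 1 lands earlier by 2 hours 27 minutes.

the first, by 2 hours 27 minutes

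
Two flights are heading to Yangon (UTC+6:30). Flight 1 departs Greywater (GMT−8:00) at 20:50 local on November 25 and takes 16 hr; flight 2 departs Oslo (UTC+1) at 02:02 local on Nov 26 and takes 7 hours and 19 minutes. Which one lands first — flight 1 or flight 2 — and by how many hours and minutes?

Flight 1 in UTC: 20:50 + 8:00 = 04:50 on Nov 26.
+16 hours → arrive 20:50 UTC on Nov 26.
Flight 2 in UTC: 02:02 − 1:00 = 01:02 on Nov 26.
+7 hours and 19 minutes → arrive 08:21 UTC on Nov 26.
Flight 2 lands earlier by 12 hours 29 minutes.

the second, by 12 hours 29 minutes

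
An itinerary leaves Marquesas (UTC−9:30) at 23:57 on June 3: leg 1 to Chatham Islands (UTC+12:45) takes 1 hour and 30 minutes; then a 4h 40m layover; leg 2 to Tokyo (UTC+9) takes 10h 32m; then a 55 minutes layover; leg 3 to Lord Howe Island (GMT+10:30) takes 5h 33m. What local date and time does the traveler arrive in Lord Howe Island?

19:07 on June 5

Convert departure to UTC: 23:57 + 9:30 = 09:27 UTC on Jun 4.
Add 1 hour and 30 minutes leg 1 → 10:57 UTC.
Add 4 hours and 40 minutes layover in Chatham Islands → 15:37 UTC.
Add 10 hours and 32 minutes leg 2 → 02:09 UTC (Jun 5).
Add 55 minutes layover in Tokyo → 03:04 UTC.
Add 5 hours and 33 minutes leg 3 → 08:37 UTC.
Lord Howe Island is UTC+10:30, so local arrival = 08:37 + 10:30 = 19:07 on Jun 5.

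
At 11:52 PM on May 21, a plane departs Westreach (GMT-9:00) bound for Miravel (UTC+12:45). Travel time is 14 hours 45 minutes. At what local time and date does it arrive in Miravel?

Convert departure to UTC: 11:52 PM + 9:00 = 8:52 AM UTC on May 22.
Add 14 hours and 45 minutes travel time → 11:37 PM UTC.
Miravel is UTC+12:45, so local arrival = 11:37 PM + 12:45 = 12:22 PM on May 23.

12:22 PM on May 23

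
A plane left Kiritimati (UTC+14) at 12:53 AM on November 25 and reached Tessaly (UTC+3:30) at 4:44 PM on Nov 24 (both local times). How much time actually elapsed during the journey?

2 hours 21 minutes

Departure in UTC: 12:53 AM − 14:00 = 10:53 AM on Nov 24.
Arrival in UTC: 4:44 PM − 3:30 = 1:14 PM on Nov 24.
Elapsed = 1:14 PM − 10:53 AM = 2 hours 21 minutes.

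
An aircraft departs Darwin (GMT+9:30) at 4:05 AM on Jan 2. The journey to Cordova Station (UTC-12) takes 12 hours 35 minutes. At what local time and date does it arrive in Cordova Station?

Convert departure to UTC: 4:05 AM − 9:30 = 6:35 PM UTC on Jan 1.
Add 12 hours and 35 minutes travel time → 7:10 AM UTC (Jan 2).
Cordova Station is UTC−12:00, so local arrival = 7:10 AM − 12:00 = 7:10 PM on Jan 1.

7:10 PM on Jan 1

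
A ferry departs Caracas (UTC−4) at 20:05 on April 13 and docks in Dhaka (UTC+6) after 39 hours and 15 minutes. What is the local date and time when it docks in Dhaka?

21:20 on April 15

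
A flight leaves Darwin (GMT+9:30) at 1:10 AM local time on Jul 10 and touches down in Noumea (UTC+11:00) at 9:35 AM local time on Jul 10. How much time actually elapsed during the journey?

Departure in UTC: 1:10 AM − 9:30 = 3:40 PM on Jul 9.
Arrival in UTC: 9:35 AM − 11:00 = 10:35 PM on Jul 9.
Elapsed = 10:35 PM − 3:40 PM = 6 hours 55 minutes.

6 hours 55 minutes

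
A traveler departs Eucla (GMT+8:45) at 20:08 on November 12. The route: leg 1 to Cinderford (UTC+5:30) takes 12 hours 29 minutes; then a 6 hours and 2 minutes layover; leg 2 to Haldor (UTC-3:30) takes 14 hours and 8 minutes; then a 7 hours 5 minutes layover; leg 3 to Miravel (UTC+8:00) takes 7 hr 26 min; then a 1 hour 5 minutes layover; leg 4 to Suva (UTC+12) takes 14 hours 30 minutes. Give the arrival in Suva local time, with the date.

Convert departure to UTC: 20:08 − 8:45 = 11:23 UTC on Nov 12.
Add 12 hours and 29 minutes leg 1 → 23:52 UTC.
Add 6 hours 2 minutes layover in Cinderford → 05:54 UTC (Nov 13).
Add 14 hours and 8 minutes leg 2 → 20:02 UTC.
Add 7 hours and 5 minutes layover in Haldor → 03:07 UTC (Nov 14).
Add 7 hours 26 minutes leg 3 → 10:33 UTC.
Add 1 hour 5 minutes layover in Miravel → 11:38 UTC.
Add 14 hours and 30 minutes leg 4 → 02:08 UTC (Nov 15).
Suva is UTC+12:00, so local arrival = 02:08 + 12:00 = 14:08 on Nov 15.

14:08 on Nov 15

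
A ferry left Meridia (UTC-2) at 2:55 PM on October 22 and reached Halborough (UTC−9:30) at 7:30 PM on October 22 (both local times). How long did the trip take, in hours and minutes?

Departure in UTC: 2:55 PM + 2:00 = 4:55 PM on Oct 22.
Arrival in UTC: 7:30 PM + 9:30 = 5:00 AM on Oct 23.
Elapsed = 5:00 AM − 4:55 PM (+1 day) = 12 hours 5 minutes.

12 hours 5 minutes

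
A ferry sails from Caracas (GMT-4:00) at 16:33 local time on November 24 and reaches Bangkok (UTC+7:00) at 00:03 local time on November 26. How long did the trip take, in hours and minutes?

20 hours 30 minutes

Departure in UTC: 16:33 + 4:00 = 20:33 on Nov 24.
Arrival in UTC: 00:03 − 7:00 = 17:03 on Nov 25.
Elapsed = 17:03 − 20:33 (+1 day) = 20 hours 30 minutes.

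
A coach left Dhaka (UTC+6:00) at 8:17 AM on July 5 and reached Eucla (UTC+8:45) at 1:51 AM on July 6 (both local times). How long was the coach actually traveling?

Departure in UTC: 8:17 AM − 6:00 = 2:17 AM on Jul 5.
Arrival in UTC: 1:51 AM − 8:45 = 5:06 PM on Jul 5.
Elapsed = 5:06 PM − 2:17 AM = 14 hours 49 minutes.

14 hours 49 minutes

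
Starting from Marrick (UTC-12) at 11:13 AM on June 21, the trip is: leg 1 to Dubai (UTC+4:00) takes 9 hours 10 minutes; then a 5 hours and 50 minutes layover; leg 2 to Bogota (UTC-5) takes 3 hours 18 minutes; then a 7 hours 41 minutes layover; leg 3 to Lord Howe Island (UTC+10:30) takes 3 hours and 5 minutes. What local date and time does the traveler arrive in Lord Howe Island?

Convert departure to UTC: 11:13 AM + 12:00 = 11:13 PM UTC on Jun 21.
Add 9 hours 10 minutes leg 1 → 8:23 AM UTC (Jun 22).
Add 5 hours and 50 minutes layover in Dubai → 2:13 PM UTC.
Add 3 hours and 18 minutes leg 2 → 5:31 PM UTC.
Add 7 hours and 41 minutes layover in Bogota → 1:12 AM UTC (Jun 23).
Add 3 hours 5 minutes leg 3 → 4:17 AM UTC.
Lord Howe Island is UTC+10:30, so local arrival = 4:17 AM + 10:30 = 2:47 PM on Jun 23.

2:47 PM on June 23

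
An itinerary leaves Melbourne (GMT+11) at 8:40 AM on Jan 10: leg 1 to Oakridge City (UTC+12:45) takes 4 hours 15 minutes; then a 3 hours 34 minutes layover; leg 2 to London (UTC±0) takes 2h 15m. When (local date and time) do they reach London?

7:44 AM on January 10

Convert departure to UTC: 8:40 AM − 11:00 = 9:40 PM UTC on Jan 9.
Add 4 hours and 15 minutes leg 1 → 1:55 AM UTC (Jan 10).
Add 3 hours 34 minutes layover in Oakridge City → 5:29 AM UTC.
Add 2 hours and 15 minutes leg 2 → 7:44 AM UTC.
London is UTC+0, so local arrival is the same: 7:44 AM on Jan 10.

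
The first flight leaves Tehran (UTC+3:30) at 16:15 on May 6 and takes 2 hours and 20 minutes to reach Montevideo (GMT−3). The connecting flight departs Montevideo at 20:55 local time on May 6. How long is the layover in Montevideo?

8 hours 50 minutes

Convert departure to UTC: 16:15 − 3:30 = 12:45 UTC on May 6.
Add 2 hours and 20 minutes flight time → 15:05 UTC.
Montevideo is UTC−3:00, so local arrival = 15:05 − 3:00 = 12:05 on May 6.
Layover = 20:55 − 12:05 = 8 hours 50 minutes.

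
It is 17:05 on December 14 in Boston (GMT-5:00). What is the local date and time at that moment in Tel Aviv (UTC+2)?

00:05 on December 15

Tel Aviv is 7:00 ahead of Boston.
Shift by the zone difference: 17:05 + 7:00 = 00:05 on Dec 15 in Tel Aviv.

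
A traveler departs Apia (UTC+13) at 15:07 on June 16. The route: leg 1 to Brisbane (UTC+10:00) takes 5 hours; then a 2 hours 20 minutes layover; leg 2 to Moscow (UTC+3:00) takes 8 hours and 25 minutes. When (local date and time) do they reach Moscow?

Convert departure to UTC: 15:07 − 13:00 = 02:07 UTC on Jun 16.
Add 5 hours leg 1 → 07:07 UTC.
Add 2 hours and 20 minutes layover in Brisbane → 09:27 UTC.
Add 8 hours and 25 minutes leg 2 → 17:52 UTC.
Moscow is UTC+3:00, so local arrival = 17:52 + 3:00 = 20:52 on Jun 16.

20:52 on June 16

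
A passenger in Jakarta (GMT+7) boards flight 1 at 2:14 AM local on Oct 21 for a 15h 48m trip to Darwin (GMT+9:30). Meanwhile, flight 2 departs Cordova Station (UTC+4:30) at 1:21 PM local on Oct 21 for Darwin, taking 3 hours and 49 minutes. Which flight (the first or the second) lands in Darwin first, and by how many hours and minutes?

Flight 1 in UTC: 2:14 AM − 7:00 = 7:14 PM on Oct 20.
+15 hours and 48 minutes → arrive 11:02 AM UTC on Oct 21.
Flight 2 in UTC: 1:21 PM − 4:30 = 8:51 AM on Oct 21.
+3 hours 49 minutes → arrive 12:40 PM UTC on Oct 21.
Flight 1 lands earlier by 1 hour 38 minutes.

the first, by 1 hour 38 minutes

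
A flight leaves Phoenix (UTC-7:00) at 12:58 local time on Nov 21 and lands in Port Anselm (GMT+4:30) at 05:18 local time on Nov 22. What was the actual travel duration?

Departure in UTC: 12:58 + 7:00 = 19:58 on Nov 21.
Arrival in UTC: 05:18 − 4:30 = 00:48 on Nov 22.
Elapsed = 00:48 − 19:58 (+1 day) = 4 hours 50 minutes.

4 hours 50 minutes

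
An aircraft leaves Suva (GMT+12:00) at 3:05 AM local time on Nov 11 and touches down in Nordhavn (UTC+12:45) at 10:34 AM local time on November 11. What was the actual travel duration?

6 hours 44 minutes

Nordhavn is 0:45 ahead of Suva.
Clock-face elapsed time (ignoring zones) is 7 hours 29 minutes.
Actual elapsed = 7 hours 29 minutes − 0:45 = 6 hours 44 minutes.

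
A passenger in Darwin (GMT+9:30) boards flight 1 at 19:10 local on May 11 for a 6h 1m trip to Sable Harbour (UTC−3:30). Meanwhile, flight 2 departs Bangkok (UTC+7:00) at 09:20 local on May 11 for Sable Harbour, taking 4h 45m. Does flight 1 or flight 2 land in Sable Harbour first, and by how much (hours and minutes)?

the second, by 8 hours 36 minutes

Flight 1 in UTC: 19:10 − 9:30 = 09:40 on May 11.
+6 hours and 1 minute → arrive 15:41 UTC on May 11.
Flight 2 in UTC: 09:20 − 7:00 = 02:20 on May 11.
+4 hours and 45 minutes → arrive 07:05 UTC on May 11.
Flight 2 lands earlier by 8 hours 36 minutes.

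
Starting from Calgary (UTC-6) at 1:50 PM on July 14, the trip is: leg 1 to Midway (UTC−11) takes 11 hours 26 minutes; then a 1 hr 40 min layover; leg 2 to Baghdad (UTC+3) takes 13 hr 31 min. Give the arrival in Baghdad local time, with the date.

Convert departure to UTC: 1:50 PM + 6:00 = 7:50 PM UTC on Jul 14.
Add 11 hours 26 minutes leg 1 → 7:16 AM UTC (Jul 15).
Add 1 hour and 40 minutes layover in Midway → 8:56 AM UTC.
Add 13 hours and 31 minutes leg 2 → 10:27 PM UTC.
Baghdad is UTC+3:00, so local arrival = 10:27 PM + 3:00 = 1:27 AM on Jul 16.

1:27 AM on July 16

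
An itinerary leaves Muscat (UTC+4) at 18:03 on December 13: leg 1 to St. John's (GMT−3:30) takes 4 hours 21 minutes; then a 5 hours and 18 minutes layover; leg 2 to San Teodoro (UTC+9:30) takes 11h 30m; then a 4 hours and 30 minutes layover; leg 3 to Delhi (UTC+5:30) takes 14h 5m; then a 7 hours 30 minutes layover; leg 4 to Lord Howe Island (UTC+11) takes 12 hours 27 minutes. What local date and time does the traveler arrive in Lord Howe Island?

12:44 on Dec 16

Convert departure to UTC: 18:03 − 4:00 = 14:03 UTC on Dec 13.
Add 4 hours 21 minutes leg 1 → 18:24 UTC.
Add 5 hours and 18 minutes layover in St. John's → 23:42 UTC.
Add 11 hours and 30 minutes leg 2 → 11:12 UTC (Dec 14).
Add 4 hours 30 minutes layover in San Teodoro → 15:42 UTC.
Add 14 hours 5 minutes leg 3 → 05:47 UTC (Dec 15).
Add 7 hours and 30 minutes layover in Delhi → 13:17 UTC.
Add 12 hours 27 minutes leg 4 → 01:44 UTC (Dec 16).
Lord Howe Island is UTC+11:00, so local arrival = 01:44 + 11:00 = 12:44 on Dec 16.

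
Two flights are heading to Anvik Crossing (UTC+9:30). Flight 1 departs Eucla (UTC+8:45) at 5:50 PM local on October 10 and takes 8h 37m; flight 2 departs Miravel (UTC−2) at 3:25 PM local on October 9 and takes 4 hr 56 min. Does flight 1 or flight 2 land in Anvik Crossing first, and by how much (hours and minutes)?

the second, by 19 hours 21 minutes

Flight 1 in UTC: 5:50 PM − 8:45 = 9:05 AM on Oct 10.
+8 hours and 37 minutes → arrive 5:42 PM UTC on Oct 10.
Flight 2 in UTC: 3:25 PM + 2:00 = 5:25 PM on Oct 9.
+4 hours 56 minutes → arrive 10:21 PM UTC on Oct 9.
Flight 2 lands earlier by 19 hours 21 minutes.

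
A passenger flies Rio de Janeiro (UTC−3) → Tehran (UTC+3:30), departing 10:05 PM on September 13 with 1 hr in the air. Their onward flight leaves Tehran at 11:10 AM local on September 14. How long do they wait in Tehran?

5 hours 35 minutes

Convert departure to UTC: 10:05 PM + 3:00 = 1:05 AM UTC on Sep 14.
Add 1 hour flight time → 2:05 AM UTC.
Tehran is UTC+3:30, so local arrival = 2:05 AM + 3:30 = 5:35 AM on Sep 14.
Layover = 11:10 AM − 5:35 AM = 5 hours 35 minutes.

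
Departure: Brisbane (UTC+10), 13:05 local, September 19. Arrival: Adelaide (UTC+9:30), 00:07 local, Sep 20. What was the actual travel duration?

11 hours 32 minutes

Departure in UTC: 13:05 − 10:00 = 03:05 on Sep 19.
Arrival in UTC: 00:07 − 9:30 = 14:37 on Sep 19.
Elapsed = 14:37 − 03:05 = 11 hours 32 minutes.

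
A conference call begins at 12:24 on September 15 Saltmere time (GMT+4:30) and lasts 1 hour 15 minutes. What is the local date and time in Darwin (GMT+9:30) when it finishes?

18:39 on Sep 15

Convert start to UTC: 12:24 − 4:30 = 07:54 UTC on Sep 15.
Add 1 hour and 15 minutes duration → 09:09 UTC.
Darwin is UTC+9:30, so local end time = 09:09 + 9:30 = 18:39 on Sep 15.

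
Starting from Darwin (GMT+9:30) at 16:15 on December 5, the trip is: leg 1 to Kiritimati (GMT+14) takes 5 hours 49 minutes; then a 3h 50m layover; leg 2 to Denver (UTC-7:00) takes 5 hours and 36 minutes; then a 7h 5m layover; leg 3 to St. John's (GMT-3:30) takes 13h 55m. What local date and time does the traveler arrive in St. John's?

Convert departure to UTC: 16:15 − 9:30 = 06:45 UTC on Dec 5.
Add 5 hours 49 minutes leg 1 → 12:34 UTC.
Add 3 hours and 50 minutes layover in Kiritimati → 16:24 UTC.
Add 5 hours 36 minutes leg 2 → 22:00 UTC.
Add 7 hours 5 minutes layover in Denver → 05:05 UTC (Dec 6).
Add 13 hours and 55 minutes leg 3 → 19:00 UTC.
St. John's is UTC−3:30, so local arrival = 19:00 − 3:30 = 15:30 on Dec 6.

15:30 on December 6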